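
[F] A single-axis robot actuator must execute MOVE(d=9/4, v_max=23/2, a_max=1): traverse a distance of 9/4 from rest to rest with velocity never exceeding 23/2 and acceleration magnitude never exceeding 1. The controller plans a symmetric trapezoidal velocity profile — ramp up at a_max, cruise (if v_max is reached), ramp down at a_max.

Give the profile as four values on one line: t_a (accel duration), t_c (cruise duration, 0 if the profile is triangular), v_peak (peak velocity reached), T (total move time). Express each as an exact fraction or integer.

t_a=3/2 t_c=0 v_peak=3/2 T=3

v_max²/a_max = (23/2)²/1 = 529/4
9/4 < 529/4 ⇒ no cruise
v_peak = √(9/4·1) = √(9/4) = 3/2
t_a = (3/2)/1 = 3/2; t_c = 0
T = 2·3/2 = 3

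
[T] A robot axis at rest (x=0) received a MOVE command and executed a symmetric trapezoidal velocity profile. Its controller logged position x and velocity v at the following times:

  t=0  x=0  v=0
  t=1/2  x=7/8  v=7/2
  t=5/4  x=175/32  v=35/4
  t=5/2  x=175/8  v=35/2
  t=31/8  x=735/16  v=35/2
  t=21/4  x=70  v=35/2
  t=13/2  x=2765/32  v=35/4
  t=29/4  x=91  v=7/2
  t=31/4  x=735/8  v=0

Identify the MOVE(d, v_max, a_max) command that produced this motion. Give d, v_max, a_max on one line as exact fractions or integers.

d=735/8 v_max=35/2 a_max=7

final state: t=31/4, x=735/8, v=0 → d = 735/8
a_max = (7/2−0)/(1/2−0) = 7
max v = 35/2 over t∈[5/2,21/4] → v_max = 35/2
check: 35/2·(5/2+11/4) = 735/8 ✓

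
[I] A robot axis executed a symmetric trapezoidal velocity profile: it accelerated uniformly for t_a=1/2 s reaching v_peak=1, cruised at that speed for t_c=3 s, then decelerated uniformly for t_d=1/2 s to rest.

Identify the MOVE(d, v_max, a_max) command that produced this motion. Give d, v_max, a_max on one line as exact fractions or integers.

d=7/2 v_max=1 a_max=2

a_max = 1/(1/2) = 2
d_a = ½·1·1/2 = 1/4; d_c = 1·3 = 3
d = 2·1/4 + 3 = 7/2
t_c = 3 > 0 ⇒ limit active, v_max = 1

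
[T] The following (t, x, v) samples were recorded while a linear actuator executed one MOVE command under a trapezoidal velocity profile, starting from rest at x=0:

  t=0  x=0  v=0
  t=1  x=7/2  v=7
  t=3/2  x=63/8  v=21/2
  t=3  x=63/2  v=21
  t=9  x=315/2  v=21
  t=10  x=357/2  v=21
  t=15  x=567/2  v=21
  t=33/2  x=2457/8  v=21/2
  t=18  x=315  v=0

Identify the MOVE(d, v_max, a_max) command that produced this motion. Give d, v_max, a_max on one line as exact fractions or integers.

final state: t=18, x=315, v=0 → d = 315
a_max = (7−0)/(1−0) = 7
max v = 21 over t∈[3,15] → v_max = 21
check: 21·(3+12) = 315 ✓

d=315 v_max=21 a_max=7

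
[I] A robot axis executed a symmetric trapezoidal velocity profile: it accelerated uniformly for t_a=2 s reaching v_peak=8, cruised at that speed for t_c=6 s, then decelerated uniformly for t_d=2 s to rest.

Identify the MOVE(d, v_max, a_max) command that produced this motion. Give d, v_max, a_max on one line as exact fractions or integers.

d=64 v_max=8 a_max=4

a_max = 8/2 = 4
d_a = ½·8·2 = 8; d_c = 8·6 = 48
d = 2·8 + 48 = 64
t_c = 6 > 0 ⇒ limit active, v_max = 8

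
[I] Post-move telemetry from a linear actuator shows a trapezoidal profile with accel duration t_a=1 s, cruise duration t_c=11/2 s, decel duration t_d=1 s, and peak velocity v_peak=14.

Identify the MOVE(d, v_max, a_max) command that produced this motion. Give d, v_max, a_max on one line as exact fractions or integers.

d=91 v_max=14 a_max=14

a_max = 14/1 = 14
d_a = ½·14·1 = 7; d_c = 14·11/2 = 77
d = 2·7 + 77 = 91
t_c = 11/2 > 0 ⇒ limit active, v_max = 14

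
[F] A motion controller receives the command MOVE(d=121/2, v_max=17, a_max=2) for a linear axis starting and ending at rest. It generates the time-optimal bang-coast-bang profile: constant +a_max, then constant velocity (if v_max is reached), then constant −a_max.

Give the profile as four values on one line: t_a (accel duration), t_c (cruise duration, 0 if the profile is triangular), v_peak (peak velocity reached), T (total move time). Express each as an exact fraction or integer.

(v_max)²/a_max = 17²/2 = 289/2
121/2 < 289/2 ⇒ no cruise
v_peak = √(121/2·2) = √121 = 11
t_a = 11/2; t_c = 0
T = 2·11/2 = 11

t_a=11/2 t_c=0 v_peak=11 T=11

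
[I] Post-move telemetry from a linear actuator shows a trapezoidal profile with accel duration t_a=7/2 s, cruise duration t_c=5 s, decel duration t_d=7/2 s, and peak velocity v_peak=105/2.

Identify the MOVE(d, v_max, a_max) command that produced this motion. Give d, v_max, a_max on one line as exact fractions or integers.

d=1785/4 v_max=105/2 a_max=15

a_max = (105/2)/(7/2) = 15
d_a = ½·105/2·7/2 = 735/8; d_c = 105/2·5 = 525/2
d = 2·735/8 + 525/2 = 1785/4
t_c = 5 > 0 so v_max = 105/2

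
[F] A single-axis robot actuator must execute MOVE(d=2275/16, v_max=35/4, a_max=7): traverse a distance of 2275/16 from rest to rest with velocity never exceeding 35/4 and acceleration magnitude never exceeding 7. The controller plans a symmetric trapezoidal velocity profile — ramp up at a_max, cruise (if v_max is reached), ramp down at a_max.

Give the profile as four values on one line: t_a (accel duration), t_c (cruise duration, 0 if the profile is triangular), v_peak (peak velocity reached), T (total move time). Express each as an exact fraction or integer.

vₘ²/aₘ = (35/4)²/7 = 175/16
2275/16 ≥ 175/16 → trapezoidal
t_a = (35/4)/7 = 5/4; v_peak = 35/4
d_cruise = 2275/16 − 175/16 = 525/4; t_c = (525/4)/(35/4) = 15
T = 2·5/4 + 15 = 35/2

t_a=5/4 t_c=15 v_peak=35/4 T=35/2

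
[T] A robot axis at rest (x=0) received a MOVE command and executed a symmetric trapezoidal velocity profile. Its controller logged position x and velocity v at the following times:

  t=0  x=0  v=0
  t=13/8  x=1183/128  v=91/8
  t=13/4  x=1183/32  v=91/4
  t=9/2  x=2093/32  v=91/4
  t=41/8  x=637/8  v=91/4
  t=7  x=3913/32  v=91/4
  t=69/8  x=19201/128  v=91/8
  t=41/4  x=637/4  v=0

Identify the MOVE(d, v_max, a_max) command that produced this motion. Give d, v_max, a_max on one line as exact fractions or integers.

d=637/4 v_max=91/4 a_max=7

final state: t=41/4, x=637/4, v=0 → d = 637/4
a_max = (91/8−0)/(13/8−0) = 7
max v = 91/4 over t∈[13/4,7] → v_max = 91/4
check: 91/4·(13/4+15/4) = 637/4 ✓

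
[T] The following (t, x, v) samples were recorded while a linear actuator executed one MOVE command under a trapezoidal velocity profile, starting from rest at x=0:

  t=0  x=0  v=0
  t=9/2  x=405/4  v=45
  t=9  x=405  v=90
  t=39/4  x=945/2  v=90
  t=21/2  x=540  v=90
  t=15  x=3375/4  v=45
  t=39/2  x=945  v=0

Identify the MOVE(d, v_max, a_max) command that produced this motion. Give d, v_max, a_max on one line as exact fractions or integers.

d=945 v_max=90 a_max=10

final state: t=39/2, x=945, v=0 → d = 945
a_max = (45−0)/(9/2−0) = 10
max v = 90 over t∈[9,21/2] → v_max = 90
check: 90·(9+3/2) = 945 ✓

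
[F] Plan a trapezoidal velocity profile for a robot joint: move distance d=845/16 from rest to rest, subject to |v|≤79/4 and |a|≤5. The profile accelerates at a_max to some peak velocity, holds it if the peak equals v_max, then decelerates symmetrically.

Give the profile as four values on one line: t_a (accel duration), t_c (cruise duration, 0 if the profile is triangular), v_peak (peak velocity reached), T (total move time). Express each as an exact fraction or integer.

(v_max)²/a_max = (79/4)²/5 = 6241/80
845/16 < 6241/80 so t_c = 0
v_peak = √(845/16·5) = √(4225/16) = 65/4
t_a = (65/4)/5 = 13/4; t_c = 0
T = 2·13/4 = 13/2

t_a=13/4 t_c=0 v_peak=65/4 T=13/2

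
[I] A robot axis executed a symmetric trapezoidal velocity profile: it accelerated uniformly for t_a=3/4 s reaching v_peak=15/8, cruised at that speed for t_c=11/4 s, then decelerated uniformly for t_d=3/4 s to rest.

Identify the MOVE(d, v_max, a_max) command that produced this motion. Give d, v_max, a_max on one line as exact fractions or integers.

d=105/16 v_max=15/8 a_max=5/2

a_max = (15/8)/(3/4) = 5/2
d_a = ½·15/8·3/4 = 45/64; d_c = 15/8·11/4 = 165/32
d = 2·45/64 + 165/32 = 105/16
t_c = 11/4 > 0 ⇒ limit active, v_max = 15/8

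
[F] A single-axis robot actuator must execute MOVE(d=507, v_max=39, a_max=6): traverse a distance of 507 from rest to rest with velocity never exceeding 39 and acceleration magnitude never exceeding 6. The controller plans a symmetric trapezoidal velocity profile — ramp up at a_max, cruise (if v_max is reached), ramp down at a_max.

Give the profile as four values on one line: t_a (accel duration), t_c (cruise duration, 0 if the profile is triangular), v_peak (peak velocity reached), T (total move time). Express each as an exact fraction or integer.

(v_max)²/a_max = 39²/6 = 507/2
507 ≥ 507/2 → trapezoidal
t_a = 39/6 = 13/2; v_peak = 39
d_cruise = 507 − 507/2 = 507/2; t_c = (507/2)/39 = 13/2
T = 2·13/2 + 13/2 = 39/2

t_a=13/2 t_c=13/2 v_peak=39 T=39/2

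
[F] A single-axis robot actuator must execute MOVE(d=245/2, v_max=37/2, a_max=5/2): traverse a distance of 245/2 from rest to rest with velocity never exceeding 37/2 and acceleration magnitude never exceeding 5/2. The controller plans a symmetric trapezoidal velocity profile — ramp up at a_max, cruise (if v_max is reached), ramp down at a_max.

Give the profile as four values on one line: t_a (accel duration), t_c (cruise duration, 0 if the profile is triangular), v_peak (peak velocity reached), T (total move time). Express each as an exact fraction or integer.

t_a=7 t_c=0 v_peak=35/2 T=14

(v_max)²/a_max = (37/2)²/(5/2) = 1369/10
245/2 < 1369/10 ⇒ no cruise
v_peak = √(245/2·5/2) = √(1225/4) = 35/2
t_a = (35/2)/(5/2) = 7; t_c = 0
T = 2·7 = 14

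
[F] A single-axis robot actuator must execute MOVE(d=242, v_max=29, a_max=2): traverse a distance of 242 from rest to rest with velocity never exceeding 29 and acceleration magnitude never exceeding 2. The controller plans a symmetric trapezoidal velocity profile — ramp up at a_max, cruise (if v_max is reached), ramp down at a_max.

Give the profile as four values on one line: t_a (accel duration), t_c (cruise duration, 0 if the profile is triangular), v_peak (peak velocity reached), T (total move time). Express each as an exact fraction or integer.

vₘ²/aₘ = 29²/2 = 841/2
242 < 841/2 so t_c = 0
v_peak = √(242·2) = √484 = 22
t_a = 22/2 = 11; t_c = 0
T = 2·11 = 22

t_a=11 t_c=0 v_peak=22 T=22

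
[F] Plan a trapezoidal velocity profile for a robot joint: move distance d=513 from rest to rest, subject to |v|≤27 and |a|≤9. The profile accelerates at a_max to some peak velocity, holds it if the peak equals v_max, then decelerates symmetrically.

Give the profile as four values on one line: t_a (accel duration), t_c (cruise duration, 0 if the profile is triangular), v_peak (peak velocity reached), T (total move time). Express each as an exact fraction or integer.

v_max²/a_max = 27²/9 = 81
513 ≥ 81 ⇒ cruise phase
t_a = 27/9 = 3; v_peak = 27
d_cruise = 513 − 81 = 432; t_c = 432/27 = 16
T = 2·3 + 16 = 22

t_a=3 t_c=16 v_peak=27 T=22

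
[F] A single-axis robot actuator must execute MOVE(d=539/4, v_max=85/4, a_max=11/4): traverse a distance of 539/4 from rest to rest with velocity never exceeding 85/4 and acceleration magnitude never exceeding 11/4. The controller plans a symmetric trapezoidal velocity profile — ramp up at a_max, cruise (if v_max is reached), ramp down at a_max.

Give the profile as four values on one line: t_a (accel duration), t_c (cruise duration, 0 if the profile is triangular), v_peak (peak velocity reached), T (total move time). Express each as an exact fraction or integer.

t_a=7 t_c=0 v_peak=77/4 T=14

(v_max)²/a_max = (85/4)²/(11/4) = 7225/44
539/4 < 7225/44 ⇒ no cruise
v_peak = √(539/4·11/4) = √(5929/16) = 77/4
t_a = (77/4)/(11/4) = 7; t_c = 0
T = 2·7 = 14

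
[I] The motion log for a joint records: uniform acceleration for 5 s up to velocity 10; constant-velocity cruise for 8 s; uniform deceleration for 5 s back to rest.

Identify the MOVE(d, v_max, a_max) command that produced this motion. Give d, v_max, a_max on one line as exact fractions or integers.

a_max = 10/5 = 2
d_a = ½·10·5 = 25; d_c = 10·8 = 80
d = 2·25 + 80 = 130
t_c = 8 > 0 ⇒ limit active, v_max = 10

d=130 v_max=10 a_max=2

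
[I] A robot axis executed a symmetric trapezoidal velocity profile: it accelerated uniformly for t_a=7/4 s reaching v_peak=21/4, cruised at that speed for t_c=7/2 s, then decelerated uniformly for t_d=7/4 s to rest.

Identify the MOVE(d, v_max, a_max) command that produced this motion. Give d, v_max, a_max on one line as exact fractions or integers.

d=441/16 v_max=21/4 a_max=3

a_max = (21/4)/(7/4) = 3
d_a = ½·21/4·7/4 = 147/32; d_c = 21/4·7/2 = 147/8
d = 2·147/32 + 147/8 = 441/16
t_c = 7/2 > 0 → v_max = v_peak = 21/4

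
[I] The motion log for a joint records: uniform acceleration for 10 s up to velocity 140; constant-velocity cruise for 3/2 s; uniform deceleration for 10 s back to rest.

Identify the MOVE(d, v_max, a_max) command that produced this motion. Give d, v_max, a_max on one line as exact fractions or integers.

d=1610 v_max=140 a_max=14

a_max = 140/10 = 14
d_a = ½·140·10 = 700; d_c = 140·3/2 = 210
d = 2·700 + 210 = 1610
t_c = 3/2 > 0 so v_max = 140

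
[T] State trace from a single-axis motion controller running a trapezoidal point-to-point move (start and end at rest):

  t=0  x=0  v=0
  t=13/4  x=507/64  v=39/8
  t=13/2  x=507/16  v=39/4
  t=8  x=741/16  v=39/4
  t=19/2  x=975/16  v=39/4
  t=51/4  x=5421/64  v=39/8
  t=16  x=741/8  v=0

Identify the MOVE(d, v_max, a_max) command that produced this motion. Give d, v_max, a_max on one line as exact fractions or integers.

d=741/8 v_max=39/4 a_max=3/2

final state: t=16, x=741/8, v=0 → d = 741/8
a_max = (39/8−0)/(13/4−0) = 3/2
max v = 39/4 over t∈[13/2,19/2] → v_max = 39/4
check: 39/4·(13/2+3) = 741/8 ✓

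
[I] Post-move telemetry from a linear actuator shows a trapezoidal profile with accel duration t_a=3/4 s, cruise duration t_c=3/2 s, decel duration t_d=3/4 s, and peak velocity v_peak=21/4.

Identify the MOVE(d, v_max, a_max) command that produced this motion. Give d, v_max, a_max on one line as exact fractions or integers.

a_max = (21/4)/(3/4) = 7
d_a = ½·21/4·3/4 = 63/32; d_c = 21/4·3/2 = 63/8
d = 2·63/32 + 63/8 = 189/16
t_c = 3/2 > 0 ⇒ limit active, v_max = 21/4

d=189/16 v_max=21/4 a_max=7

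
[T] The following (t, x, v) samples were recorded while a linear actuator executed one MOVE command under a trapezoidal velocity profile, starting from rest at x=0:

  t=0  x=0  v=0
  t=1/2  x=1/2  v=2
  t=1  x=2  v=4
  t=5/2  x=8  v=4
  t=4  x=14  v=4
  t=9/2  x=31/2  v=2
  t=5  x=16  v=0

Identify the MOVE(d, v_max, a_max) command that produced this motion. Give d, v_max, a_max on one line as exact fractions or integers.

final state: t=5, x=16, v=0 → d = 16
a_max = (2−0)/(1/2−0) = 4
max v = 4 over t∈[1,4] → v_max = 4
check: 4·(1+3) = 16 ✓

d=16 v_max=4 a_max=4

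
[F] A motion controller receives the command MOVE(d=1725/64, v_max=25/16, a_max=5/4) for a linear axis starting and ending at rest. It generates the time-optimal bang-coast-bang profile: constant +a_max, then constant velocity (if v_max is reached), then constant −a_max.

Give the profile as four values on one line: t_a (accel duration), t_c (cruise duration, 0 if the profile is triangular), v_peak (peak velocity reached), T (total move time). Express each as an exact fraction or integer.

(v_max)²/a_max = (25/16)²/(5/4) = 125/64
1725/64 ≥ 125/64 so v_max reached
t_a = (25/16)/(5/4) = 5/4; v_peak = 25/16
d_cruise = 1725/64 − 125/64 = 25; t_c = 25/(25/16) = 16
T = 2·5/4 + 16 = 37/2

t_a=5/4 t_c=16 v_peak=25/16 T=37/2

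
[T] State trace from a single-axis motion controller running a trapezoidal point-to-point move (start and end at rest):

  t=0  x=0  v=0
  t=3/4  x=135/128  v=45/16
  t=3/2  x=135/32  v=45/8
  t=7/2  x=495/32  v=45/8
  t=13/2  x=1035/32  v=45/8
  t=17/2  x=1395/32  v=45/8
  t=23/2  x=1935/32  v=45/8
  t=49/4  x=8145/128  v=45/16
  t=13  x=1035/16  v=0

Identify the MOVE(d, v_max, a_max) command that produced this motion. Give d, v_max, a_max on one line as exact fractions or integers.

d=1035/16 v_max=45/8 a_max=15/4

final state: t=13, x=1035/16, v=0 → d = 1035/16
a_max = (45/16−0)/(3/4−0) = 15/4
max v = 45/8 over t∈[3/2,23/2] → v_max = 45/8
check: 45/8·(3/2+10) = 1035/16 ✓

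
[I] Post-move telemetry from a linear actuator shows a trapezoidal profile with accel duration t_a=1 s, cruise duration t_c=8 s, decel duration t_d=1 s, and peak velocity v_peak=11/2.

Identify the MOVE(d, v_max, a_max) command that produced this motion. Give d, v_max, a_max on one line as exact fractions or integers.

d=99/2 v_max=11/2 a_max=11/2

a_max = (11/2)/1 = 11/2
d_a = ½·11/2·1 = 11/4; d_c = 11/2·8 = 44
d = 2·11/4 + 44 = 99/2
t_c = 8 > 0 → v_max = v_peak = 11/2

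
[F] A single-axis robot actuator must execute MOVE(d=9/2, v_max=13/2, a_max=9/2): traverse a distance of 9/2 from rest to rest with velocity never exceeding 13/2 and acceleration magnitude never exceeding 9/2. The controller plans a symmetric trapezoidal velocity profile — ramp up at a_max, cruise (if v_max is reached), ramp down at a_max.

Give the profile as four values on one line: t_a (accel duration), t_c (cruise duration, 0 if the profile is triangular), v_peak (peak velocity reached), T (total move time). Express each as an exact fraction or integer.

vₘ²/aₘ = (13/2)²/(9/2) = 169/18
9/2 < 169/18 ⇒ no cruise
v_peak = √(9/2·9/2) = √(81/4) = 9/2
t_a = (9/2)/(9/2) = 1; t_c = 0
T = 2·1 = 2

t_a=1 t_c=0 v_peak=9/2 T=2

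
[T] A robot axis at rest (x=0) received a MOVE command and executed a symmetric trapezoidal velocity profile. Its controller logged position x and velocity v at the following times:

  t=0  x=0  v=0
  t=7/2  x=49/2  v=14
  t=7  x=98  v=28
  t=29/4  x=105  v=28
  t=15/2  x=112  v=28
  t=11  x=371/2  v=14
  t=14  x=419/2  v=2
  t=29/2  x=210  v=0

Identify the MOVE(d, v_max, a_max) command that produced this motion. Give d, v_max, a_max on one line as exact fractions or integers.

d=210 v_max=28 a_max=4

final state: t=29/2, x=210, v=0 → d = 210
a_max = (14−0)/(7/2−0) = 4
max v = 28 over t∈[7,15/2] → v_max = 28
check: 28·(7+1/2) = 210 ✓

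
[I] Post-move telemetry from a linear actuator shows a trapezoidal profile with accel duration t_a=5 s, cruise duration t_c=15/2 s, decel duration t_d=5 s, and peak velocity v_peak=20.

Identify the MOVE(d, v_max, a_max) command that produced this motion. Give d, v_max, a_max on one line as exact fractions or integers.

a_max = 20/5 = 4
d_a = ½·20·5 = 50; d_c = 20·15/2 = 150
d = 2·50 + 150 = 250
t_c = 15/2 > 0 so v_max = 20

d=250 v_max=20 a_max=4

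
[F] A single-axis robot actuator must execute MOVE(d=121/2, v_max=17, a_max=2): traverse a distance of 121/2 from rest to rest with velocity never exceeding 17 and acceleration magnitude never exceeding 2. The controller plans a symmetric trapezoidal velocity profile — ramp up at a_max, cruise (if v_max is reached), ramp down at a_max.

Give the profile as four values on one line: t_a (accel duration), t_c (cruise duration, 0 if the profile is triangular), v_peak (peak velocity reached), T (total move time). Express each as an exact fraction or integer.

t_a=11/2 t_c=0 v_peak=11 T=11

vₘ²/aₘ = 17²/2 = 289/2
121/2 < 289/2 ⇒ no cruise
v_peak = √(121/2·2) = √121 = 11
t_a = 11/2; t_c = 0
T = 2·11/2 = 11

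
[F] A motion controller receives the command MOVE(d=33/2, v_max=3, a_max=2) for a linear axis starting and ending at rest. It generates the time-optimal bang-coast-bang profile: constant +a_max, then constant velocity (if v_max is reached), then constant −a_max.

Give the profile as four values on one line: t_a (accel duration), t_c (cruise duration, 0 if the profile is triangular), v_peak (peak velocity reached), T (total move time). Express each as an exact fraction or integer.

t_a=3/2 t_c=4 v_peak=3 T=7

(v_max)²/a_max = 3²/2 = 9/2
33/2 ≥ 9/2 ⇒ cruise phase
t_a = 3/2; v_peak = 3
d_cruise = 33/2 − 9/2 = 12; t_c = 12/3 = 4
T = 2·3/2 + 4 = 7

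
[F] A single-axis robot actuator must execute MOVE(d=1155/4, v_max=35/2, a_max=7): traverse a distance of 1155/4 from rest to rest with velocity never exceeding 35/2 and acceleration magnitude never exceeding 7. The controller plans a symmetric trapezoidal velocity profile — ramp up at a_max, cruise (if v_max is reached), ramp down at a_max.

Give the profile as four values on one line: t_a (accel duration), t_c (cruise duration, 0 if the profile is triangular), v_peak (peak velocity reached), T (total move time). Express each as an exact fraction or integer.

vₘ²/aₘ = (35/2)²/7 = 175/4
1155/4 ≥ 175/4 → trapezoidal
t_a = (35/2)/7 = 5/2; v_peak = 35/2
d_cruise = 1155/4 − 175/4 = 245; t_c = 245/(35/2) = 14
T = 2·5/2 + 14 = 19

t_a=5/2 t_c=14 v_peak=35/2 T=19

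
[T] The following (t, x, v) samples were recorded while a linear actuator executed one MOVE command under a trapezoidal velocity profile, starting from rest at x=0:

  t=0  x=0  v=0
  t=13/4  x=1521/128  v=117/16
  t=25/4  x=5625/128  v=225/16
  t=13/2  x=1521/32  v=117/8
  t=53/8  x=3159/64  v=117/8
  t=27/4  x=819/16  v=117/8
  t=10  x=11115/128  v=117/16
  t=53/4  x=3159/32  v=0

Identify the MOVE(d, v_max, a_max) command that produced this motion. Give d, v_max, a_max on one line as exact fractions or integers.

final state: t=53/4, x=3159/32, v=0 → d = 3159/32
a_max = (117/16−0)/(13/4−0) = 9/4
max v = 117/8 over t∈[13/2,27/4] → v_max = 117/8
check: 117/8·(13/2+1/4) = 3159/32 ✓

d=3159/32 v_max=117/8 a_max=9/4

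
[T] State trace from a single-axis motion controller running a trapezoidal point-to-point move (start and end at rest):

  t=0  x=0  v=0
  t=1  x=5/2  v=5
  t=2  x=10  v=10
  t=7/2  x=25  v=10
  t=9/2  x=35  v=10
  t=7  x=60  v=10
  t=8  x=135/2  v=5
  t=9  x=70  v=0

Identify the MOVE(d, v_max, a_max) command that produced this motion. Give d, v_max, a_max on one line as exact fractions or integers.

final state: t=9, x=70, v=0 → d = 70
a_max = (5−0)/(1−0) = 5
max v = 10 over t∈[2,7] → v_max = 10
check: 10·(2+5) = 70 ✓

d=70 v_max=10 a_max=5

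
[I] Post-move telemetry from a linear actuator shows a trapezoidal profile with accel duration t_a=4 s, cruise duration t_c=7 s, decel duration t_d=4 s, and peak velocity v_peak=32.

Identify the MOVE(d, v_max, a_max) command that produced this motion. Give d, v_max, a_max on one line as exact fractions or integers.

a_max = 32/4 = 8
d_a = ½·32·4 = 64; d_c = 32·7 = 224
d = 2·64 + 224 = 352
t_c = 7 > 0 so v_max = 32

d=352 v_max=32 a_max=8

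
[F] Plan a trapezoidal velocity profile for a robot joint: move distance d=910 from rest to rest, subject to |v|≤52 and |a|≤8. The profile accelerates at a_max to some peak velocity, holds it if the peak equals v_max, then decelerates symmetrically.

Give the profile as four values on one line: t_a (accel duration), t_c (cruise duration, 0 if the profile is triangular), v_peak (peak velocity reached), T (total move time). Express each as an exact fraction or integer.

(v_max)²/a_max = 52²/8 = 338
910 ≥ 338 → trapezoidal
t_a = 52/8 = 13/2; v_peak = 52
d_cruise = 910 − 338 = 572; t_c = 572/52 = 11
T = 2·13/2 + 11 = 24

t_a=13/2 t_c=11 v_peak=52 T=24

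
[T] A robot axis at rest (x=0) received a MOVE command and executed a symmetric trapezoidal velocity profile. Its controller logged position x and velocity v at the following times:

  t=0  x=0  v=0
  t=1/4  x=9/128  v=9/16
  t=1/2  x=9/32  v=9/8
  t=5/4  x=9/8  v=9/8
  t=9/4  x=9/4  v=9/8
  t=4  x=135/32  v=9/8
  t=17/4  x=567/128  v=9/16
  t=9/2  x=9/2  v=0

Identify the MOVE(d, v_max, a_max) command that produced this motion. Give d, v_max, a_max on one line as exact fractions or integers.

final state: t=9/2, x=9/2, v=0 → d = 9/2
a_max = (9/16−0)/(1/4−0) = 9/4
max v = 9/8 over t∈[1/2,4] → v_max = 9/8
check: 9/8·(1/2+7/2) = 9/2 ✓

d=9/2 v_max=9/8 a_max=9/4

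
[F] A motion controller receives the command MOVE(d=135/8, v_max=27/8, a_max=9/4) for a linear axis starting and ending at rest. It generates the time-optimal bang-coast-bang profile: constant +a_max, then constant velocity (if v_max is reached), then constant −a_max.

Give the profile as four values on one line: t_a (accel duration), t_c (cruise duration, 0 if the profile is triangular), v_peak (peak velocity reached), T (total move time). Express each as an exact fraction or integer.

t_a=3/2 t_c=7/2 v_peak=27/8 T=13/2

(v_max)²/a_max = (27/8)²/(9/4) = 81/16
135/8 ≥ 81/16 so v_max reached
t_a = (27/8)/(9/4) = 3/2; v_peak = 27/8
d_cruise = 135/8 − 81/16 = 189/16; t_c = (189/16)/(27/8) = 7/2
T = 2·3/2 + 7/2 = 13/2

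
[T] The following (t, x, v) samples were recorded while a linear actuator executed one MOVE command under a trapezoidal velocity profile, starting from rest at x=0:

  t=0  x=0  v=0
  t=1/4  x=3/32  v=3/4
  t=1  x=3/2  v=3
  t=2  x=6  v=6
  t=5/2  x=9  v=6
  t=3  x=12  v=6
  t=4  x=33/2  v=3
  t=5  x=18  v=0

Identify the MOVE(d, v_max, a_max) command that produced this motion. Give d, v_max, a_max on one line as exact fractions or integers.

final state: t=5, x=18, v=0 → d = 18
a_max = (3/4−0)/(1/4−0) = 3
max v = 6 over t∈[2,3] → v_max = 6
check: 6·(2+1) = 18 ✓

d=18 v_max=6 a_max=3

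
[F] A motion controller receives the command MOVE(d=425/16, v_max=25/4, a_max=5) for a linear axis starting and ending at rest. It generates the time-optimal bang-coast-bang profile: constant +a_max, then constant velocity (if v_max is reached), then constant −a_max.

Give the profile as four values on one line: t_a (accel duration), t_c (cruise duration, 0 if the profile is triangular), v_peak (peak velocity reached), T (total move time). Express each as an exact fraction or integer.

t_a=5/4 t_c=3 v_peak=25/4 T=11/2

v_max²/a_max = (25/4)²/5 = 125/16
425/16 ≥ 125/16 ⇒ cruise phase
t_a = (25/4)/5 = 5/4; v_peak = 25/4
d_cruise = 425/16 − 125/16 = 75/4; t_c = (75/4)/(25/4) = 3
T = 2·5/4 + 3 = 11/2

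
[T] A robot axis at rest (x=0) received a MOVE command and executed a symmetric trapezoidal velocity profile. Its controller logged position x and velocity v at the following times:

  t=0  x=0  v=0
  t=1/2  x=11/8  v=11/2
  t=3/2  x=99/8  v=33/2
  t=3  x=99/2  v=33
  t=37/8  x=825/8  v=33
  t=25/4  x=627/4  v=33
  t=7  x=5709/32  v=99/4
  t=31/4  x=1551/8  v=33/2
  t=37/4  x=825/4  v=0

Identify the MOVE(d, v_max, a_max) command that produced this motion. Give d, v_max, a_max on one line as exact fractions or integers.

d=825/4 v_max=33 a_max=11

final state: t=37/4, x=825/4, v=0 → d = 825/4
a_max = (11/2−0)/(1/2−0) = 11
max v = 33 over t∈[3,25/4] → v_max = 33
check: 33·(3+13/4) = 825/4 ✓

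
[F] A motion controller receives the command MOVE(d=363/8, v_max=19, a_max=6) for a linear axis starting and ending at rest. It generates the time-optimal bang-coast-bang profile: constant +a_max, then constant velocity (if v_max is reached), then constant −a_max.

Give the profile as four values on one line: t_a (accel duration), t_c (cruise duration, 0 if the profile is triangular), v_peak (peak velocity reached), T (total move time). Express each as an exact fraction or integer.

t_a=11/4 t_c=0 v_peak=33/2 T=11/2

(v_max)²/a_max = 19²/6 = 361/6
363/8 < 361/6 → triangular
v_peak = √(363/8·6) = √(1089/4) = 33/2
t_a = (33/2)/6 = 11/4; t_c = 0
T = 2·11/4 = 11/2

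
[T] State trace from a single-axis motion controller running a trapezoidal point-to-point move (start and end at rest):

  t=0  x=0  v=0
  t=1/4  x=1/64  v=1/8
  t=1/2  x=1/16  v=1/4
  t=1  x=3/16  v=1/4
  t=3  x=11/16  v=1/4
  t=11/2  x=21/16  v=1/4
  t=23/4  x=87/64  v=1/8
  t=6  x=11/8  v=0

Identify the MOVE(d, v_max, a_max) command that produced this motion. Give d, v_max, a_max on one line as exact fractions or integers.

final state: t=6, x=11/8, v=0 → d = 11/8
a_max = (1/8−0)/(1/4−0) = 1/2
max v = 1/4 over t∈[1/2,11/2] → v_max = 1/4
check: 1/4·(1/2+5) = 11/8 ✓

d=11/8 v_max=1/4 a_max=1/2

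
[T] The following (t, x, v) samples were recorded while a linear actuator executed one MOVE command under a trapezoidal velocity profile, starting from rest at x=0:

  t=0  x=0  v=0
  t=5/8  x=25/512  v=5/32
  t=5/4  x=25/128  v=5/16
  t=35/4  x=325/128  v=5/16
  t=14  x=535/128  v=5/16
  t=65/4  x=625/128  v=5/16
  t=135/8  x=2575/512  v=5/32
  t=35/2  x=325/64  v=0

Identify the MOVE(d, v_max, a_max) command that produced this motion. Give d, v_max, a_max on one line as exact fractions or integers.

final state: t=35/2, x=325/64, v=0 → d = 325/64
a_max = (5/32−0)/(5/8−0) = 1/4
max v = 5/16 over t∈[5/4,65/4] → v_max = 5/16
check: 5/16·(5/4+15) = 325/64 ✓

d=325/64 v_max=5/16 a_max=1/4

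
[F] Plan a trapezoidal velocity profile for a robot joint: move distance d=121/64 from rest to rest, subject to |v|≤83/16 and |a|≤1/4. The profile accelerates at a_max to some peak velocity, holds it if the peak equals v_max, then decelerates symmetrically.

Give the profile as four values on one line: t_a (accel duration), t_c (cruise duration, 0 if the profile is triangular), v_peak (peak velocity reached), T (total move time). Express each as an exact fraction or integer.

v_max²/a_max = (83/16)²/(1/4) = 6889/64
121/64 < 6889/64 ⇒ no cruise
v_peak = √(121/64·1/4) = √(121/256) = 11/16
t_a = (11/16)/(1/4) = 11/4; t_c = 0
T = 2·11/4 = 11/2

t_a=11/4 t_c=0 v_peak=11/16 T=11/2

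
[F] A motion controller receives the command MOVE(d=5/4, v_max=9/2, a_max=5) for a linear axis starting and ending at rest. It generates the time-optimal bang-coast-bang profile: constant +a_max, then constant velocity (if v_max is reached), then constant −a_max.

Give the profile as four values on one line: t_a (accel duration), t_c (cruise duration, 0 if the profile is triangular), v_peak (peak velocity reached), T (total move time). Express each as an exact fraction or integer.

(v_max)²/a_max = (9/2)²/5 = 81/20
5/4 < 81/20 ⇒ no cruise
v_peak = √(5/4·5) = √(25/4) = 5/2
t_a = (5/2)/5 = 1/2; t_c = 0
T = 2·1/2 = 1

t_a=1/2 t_c=0 v_peak=5/2 T=1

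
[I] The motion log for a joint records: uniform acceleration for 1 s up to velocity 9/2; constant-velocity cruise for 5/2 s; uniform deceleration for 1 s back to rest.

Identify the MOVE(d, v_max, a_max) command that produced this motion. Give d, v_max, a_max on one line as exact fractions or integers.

a_max = (9/2)/1 = 9/2
d_a = ½·9/2·1 = 9/4; d_c = 9/2·5/2 = 45/4
d = 2·9/4 + 45/4 = 63/4
t_c = 5/2 > 0 → v_max = v_peak = 9/2

d=63/4 v_max=9/2 a_max=9/2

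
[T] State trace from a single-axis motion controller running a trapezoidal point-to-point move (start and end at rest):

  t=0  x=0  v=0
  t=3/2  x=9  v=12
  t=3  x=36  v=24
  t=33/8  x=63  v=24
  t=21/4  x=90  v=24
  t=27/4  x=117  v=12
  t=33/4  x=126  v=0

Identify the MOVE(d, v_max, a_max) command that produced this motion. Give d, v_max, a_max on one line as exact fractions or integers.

final state: t=33/4, x=126, v=0 → d = 126
a_max = (12−0)/(3/2−0) = 8
max v = 24 over t∈[3,21/4] → v_max = 24
check: 24·(3+9/4) = 126 ✓

d=126 v_max=24 a_max=8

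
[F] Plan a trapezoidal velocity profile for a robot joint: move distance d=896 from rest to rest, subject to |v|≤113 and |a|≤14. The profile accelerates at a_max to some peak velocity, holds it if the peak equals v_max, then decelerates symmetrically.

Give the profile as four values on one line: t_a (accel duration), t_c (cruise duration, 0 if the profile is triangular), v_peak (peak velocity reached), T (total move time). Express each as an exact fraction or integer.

t_a=8 t_c=0 v_peak=112 T=16

vₘ²/aₘ = 113²/14 = 12769/14
896 < 12769/14 so t_c = 0
v_peak = √(896·14) = √12544 = 112
t_a = 112/14 = 8; t_c = 0
T = 2·8 = 16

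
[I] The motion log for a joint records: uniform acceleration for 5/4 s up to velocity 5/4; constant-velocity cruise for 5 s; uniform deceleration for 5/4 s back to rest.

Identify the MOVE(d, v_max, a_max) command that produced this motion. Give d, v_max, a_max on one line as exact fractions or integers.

a_max = (5/4)/(5/4) = 1
d_a = ½·5/4·5/4 = 25/32; d_c = 5/4·5 = 25/4
d = 2·25/32 + 25/4 = 125/16
t_c = 5 > 0 → v_max = v_peak = 5/4

d=125/16 v_max=5/4 a_max=1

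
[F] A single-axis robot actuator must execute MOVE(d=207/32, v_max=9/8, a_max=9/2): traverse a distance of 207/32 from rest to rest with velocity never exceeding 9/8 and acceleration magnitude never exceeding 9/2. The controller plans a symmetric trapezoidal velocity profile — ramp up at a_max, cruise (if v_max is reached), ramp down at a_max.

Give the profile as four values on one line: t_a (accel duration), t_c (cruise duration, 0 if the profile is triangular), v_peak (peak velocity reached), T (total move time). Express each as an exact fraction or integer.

t_a=1/4 t_c=11/2 v_peak=9/8 T=6

(v_max)²/a_max = (9/8)²/(9/2) = 9/32
207/32 ≥ 9/32 → trapezoidal
t_a = (9/8)/(9/2) = 1/4; v_peak = 9/8
d_cruise = 207/32 − 9/32 = 99/16; t_c = (99/16)/(9/8) = 11/2
T = 2·1/4 + 11/2 = 6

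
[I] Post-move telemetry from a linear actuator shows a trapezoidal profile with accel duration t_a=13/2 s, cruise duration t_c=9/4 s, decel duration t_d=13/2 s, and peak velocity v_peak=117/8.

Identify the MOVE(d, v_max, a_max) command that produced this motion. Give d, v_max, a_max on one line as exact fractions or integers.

d=4095/32 v_max=117/8 a_max=9/4

a_max = (117/8)/(13/2) = 9/4
d_a = ½·117/8·13/2 = 1521/32; d_c = 117/8·9/4 = 1053/32
d = 2·1521/32 + 1053/32 = 4095/32
t_c = 9/4 > 0 so v_max = 117/8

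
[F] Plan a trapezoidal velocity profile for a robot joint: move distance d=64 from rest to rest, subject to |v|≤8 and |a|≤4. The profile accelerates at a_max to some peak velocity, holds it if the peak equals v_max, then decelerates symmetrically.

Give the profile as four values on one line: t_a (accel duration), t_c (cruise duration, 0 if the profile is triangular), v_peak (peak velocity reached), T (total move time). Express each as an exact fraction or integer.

v_max²/a_max = 8²/4 = 16
64 ≥ 16 ⇒ cruise phase
t_a = 8/4 = 2; v_peak = 8
d_cruise = 64 − 16 = 48; t_c = 48/8 = 6
T = 2·2 + 6 = 10

t_a=2 t_c=6 v_peak=8 T=10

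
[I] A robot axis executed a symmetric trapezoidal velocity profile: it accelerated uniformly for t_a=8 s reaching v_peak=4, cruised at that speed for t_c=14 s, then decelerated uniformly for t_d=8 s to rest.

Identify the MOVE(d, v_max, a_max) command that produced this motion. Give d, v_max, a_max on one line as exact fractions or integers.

a_max = 4/8 = 1/2
d_a = ½·4·8 = 16; d_c = 4·14 = 56
d = 2·16 + 56 = 88
t_c = 14 > 0 ⇒ limit active, v_max = 4

d=88 v_max=4 a_max=1/2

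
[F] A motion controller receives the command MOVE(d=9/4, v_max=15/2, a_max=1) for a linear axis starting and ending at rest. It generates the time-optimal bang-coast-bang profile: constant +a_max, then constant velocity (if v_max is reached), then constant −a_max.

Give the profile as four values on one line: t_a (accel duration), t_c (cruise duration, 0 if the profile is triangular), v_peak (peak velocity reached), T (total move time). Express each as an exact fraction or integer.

t_a=3/2 t_c=0 v_peak=3/2 T=3

v_max²/a_max = (15/2)²/1 = 225/4
9/4 < 225/4 ⇒ no cruise
v_peak = √(9/4·1) = √(9/4) = 3/2
t_a = (3/2)/1 = 3/2; t_c = 0
T = 2·3/2 = 3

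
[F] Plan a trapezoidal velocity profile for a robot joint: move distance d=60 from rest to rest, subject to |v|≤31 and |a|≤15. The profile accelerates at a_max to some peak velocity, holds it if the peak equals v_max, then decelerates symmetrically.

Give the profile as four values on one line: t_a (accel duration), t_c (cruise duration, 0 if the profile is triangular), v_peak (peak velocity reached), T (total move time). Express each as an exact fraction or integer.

t_a=2 t_c=0 v_peak=30 T=4

(v_max)²/a_max = 31²/15 = 961/15
60 < 961/15 → triangular
v_peak = √(60·15) = √900 = 30
t_a = 30/15 = 2; t_c = 0
T = 2·2 = 4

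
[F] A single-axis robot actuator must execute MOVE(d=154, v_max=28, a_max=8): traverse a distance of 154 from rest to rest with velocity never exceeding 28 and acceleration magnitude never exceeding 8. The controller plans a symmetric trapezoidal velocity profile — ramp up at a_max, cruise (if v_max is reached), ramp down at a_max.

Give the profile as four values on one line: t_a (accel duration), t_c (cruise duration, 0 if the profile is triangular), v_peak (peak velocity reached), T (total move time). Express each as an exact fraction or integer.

v_max²/a_max = 28²/8 = 98
154 ≥ 98 → trapezoidal
t_a = 28/8 = 7/2; v_peak = 28
d_cruise = 154 − 98 = 56; t_c = 56/28 = 2
T = 2·7/2 + 2 = 9

t_a=7/2 t_c=2 v_peak=28 T=9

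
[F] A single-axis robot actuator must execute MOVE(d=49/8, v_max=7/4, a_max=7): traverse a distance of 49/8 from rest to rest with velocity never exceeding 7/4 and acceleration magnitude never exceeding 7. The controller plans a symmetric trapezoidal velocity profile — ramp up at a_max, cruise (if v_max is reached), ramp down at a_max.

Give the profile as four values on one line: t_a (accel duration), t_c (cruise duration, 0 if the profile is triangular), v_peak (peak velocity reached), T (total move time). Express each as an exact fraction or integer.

vₘ²/aₘ = (7/4)²/7 = 7/16
49/8 ≥ 7/16 → trapezoidal
t_a = (7/4)/7 = 1/4; v_peak = 7/4
d_cruise = 49/8 − 7/16 = 91/16; t_c = (91/16)/(7/4) = 13/4
T = 2·1/4 + 13/4 = 15/4

t_a=1/4 t_c=13/4 v_peak=7/4 T=15/4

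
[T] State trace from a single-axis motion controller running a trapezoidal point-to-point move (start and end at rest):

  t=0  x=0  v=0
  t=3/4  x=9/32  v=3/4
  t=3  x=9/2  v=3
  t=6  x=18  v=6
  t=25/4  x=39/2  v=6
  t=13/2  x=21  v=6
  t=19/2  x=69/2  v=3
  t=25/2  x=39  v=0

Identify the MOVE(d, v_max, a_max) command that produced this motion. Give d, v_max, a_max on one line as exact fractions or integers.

final state: t=25/2, x=39, v=0 → d = 39
a_max = (3/4−0)/(3/4−0) = 1
max v = 6 over t∈[6,13/2] → v_max = 6
check: 6·(6+1/2) = 39 ✓

d=39 v_max=6 a_max=1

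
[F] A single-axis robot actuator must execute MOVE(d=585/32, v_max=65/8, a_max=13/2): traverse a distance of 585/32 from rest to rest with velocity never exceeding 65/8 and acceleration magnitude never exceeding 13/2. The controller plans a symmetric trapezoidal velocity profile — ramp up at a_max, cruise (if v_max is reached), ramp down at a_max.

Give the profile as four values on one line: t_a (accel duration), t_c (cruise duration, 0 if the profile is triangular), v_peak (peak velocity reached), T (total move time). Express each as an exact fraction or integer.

t_a=5/4 t_c=1 v_peak=65/8 T=7/2

v_max²/a_max = (65/8)²/(13/2) = 325/32
585/32 ≥ 325/32 ⇒ cruise phase
t_a = (65/8)/(13/2) = 5/4; v_peak = 65/8
d_cruise = 585/32 − 325/32 = 65/8; t_c = (65/8)/(65/8) = 1
T = 2·5/4 + 1 = 7/2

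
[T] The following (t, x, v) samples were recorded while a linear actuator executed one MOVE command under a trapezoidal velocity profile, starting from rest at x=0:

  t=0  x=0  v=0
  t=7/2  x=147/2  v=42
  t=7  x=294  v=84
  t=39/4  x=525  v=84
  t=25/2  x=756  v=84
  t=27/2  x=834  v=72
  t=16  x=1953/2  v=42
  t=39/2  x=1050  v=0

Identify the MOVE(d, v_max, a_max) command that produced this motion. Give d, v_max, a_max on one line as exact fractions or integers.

final state: t=39/2, x=1050, v=0 → d = 1050
a_max = (42−0)/(7/2−0) = 12
max v = 84 over t∈[7,25/2] → v_max = 84
check: 84·(7+11/2) = 1050 ✓

d=1050 v_max=84 a_max=12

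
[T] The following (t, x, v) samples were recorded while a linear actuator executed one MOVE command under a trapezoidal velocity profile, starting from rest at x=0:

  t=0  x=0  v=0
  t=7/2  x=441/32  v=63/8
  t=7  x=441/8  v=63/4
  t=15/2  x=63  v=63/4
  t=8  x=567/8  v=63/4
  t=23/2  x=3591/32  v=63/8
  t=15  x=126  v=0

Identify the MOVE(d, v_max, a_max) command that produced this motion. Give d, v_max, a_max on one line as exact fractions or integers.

final state: t=15, x=126, v=0 → d = 126
a_max = (63/8−0)/(7/2−0) = 9/4
max v = 63/4 over t∈[7,8] → v_max = 63/4
check: 63/4·(7+1) = 126 ✓

d=126 v_max=63/4 a_max=9/4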